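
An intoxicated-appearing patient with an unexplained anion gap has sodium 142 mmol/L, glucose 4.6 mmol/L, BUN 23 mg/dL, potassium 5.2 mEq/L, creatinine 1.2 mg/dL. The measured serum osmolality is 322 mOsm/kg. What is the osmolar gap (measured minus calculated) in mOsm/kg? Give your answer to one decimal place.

Calculated osmolality = 2·Na + glucose + BUN/2.8
= 2·142 + 4.6 + 23/2.8
= 284 + 4.60 + 8.21
= 296.81 mOsm/kg ≈ 296.8 mOsm/kg
Osmolar gap = measured − calculated = 322 − 296.8 = 25.2 mOsm/kg

25.2 mOsm/kg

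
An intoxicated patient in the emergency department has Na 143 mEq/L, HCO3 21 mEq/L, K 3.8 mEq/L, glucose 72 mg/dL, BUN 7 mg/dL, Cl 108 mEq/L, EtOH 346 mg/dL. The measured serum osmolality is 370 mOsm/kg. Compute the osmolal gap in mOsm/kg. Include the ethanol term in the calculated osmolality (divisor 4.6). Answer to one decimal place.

2.3 mOsm/kg

Calculated osmolality = 2·Na + glucose/18 + BUN/2.8 + ethanol/4.6
= 2·143 + 72/18 + 7/2.8 + 346/4.6
= 286 + 4 + 2.50 + 75.22
= 367.72 mOsm/kg ≈ 367.7 mOsm/kg
Osmolar gap = measured − calculated = 370 − 367.7 = 2.3 mOsm/kg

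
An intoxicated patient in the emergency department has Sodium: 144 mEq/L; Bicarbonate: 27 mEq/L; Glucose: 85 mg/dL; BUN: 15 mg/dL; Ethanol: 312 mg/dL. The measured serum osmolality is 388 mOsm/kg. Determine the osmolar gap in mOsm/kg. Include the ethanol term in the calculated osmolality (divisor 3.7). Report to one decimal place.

Calculated osmolality = 2·Na + glucose/18 + BUN/2.8 + ethanol/3.7
= 2·144 + 85/18 + 15/2.8 + 312/3.7
= 288 + 4.72 + 5.36 + 84.32
= 382.4 mOsm/kg ≈ 382.4 mOsm/kg
Osmolar gap = measured − calculated = 388 − 382.4 = 5.6 mOsm/kg

5.6 mOsm/kg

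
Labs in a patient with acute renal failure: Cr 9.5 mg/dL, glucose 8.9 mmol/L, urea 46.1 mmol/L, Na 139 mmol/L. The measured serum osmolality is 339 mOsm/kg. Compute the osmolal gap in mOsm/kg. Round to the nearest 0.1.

6.0 mOsm/kg

Calculated osmolality = 2·Na + glucose + urea
= 2·139 + 8.9 + 46.1
= 278 + 8.90 + 46.10
= 333 mOsm/kg ≈ 333.0 mOsm/kg
Osmolar gap = measured − calculated = 339 − 333.0 = 6.0 mOsm/kg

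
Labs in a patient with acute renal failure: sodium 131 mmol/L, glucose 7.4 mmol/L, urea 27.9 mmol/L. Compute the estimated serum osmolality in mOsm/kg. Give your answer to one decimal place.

Calculated osmolality = 2·Na + glucose + urea
= 2·131 + 7.4 + 27.9
= 262 + 7.40 + 27.90
= 297.3 mOsm/kg

297.3 mOsm/kg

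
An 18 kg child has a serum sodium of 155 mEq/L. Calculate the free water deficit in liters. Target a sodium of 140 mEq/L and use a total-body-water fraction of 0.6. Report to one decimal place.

TBW = 0.6 · 18 = 10.8 L
Free water deficit = TBW · (Na/140 − 1)
= 10.8 · (155/140 − 1)
= 10.8 · 0.1071
= 1.16 L

1.2 L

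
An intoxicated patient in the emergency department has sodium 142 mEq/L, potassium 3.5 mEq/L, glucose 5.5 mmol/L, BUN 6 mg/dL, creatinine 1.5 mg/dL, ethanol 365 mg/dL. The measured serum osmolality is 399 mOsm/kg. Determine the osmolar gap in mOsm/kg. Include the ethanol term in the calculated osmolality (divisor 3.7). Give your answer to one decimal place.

Calculated osmolality = 2·Na + glucose + BUN/2.8 + ethanol/3.7
= 2·142 + 5.5 + 6/2.8 + 365/3.7
= 284 + 5.50 + 2.14 + 98.65
= 390.29 mOsm/kg ≈ 390.3 mOsm/kg
Osmolar gap = measured − calculated = 399 − 390.3 = 8.7 mOsm/kg

8.7 mOsm/kg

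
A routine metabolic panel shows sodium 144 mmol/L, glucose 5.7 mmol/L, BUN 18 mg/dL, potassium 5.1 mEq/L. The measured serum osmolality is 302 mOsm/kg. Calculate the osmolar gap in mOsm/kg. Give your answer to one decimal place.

Calculated osmolality = 2·Na + glucose + BUN/2.8
= 2·144 + 5.7 + 18/2.8
= 288 + 5.70 + 6.43
= 300.13 mOsm/kg ≈ 300.1 mOsm/kg
Osmolar gap = measured − calculated = 302 − 300.1 = 1.9 mOsm/kg

1.9 mOsm/kg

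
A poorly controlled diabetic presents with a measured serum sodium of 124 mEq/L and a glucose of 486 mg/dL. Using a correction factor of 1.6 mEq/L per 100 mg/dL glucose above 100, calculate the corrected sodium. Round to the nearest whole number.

130 mEq/L

Corrected Na = measured Na + 1.6 · (glucose − 100)/100
= 124 + 1.6 · (486 − 100)/100
= 124 + 6.2
= 130.2 mEq/L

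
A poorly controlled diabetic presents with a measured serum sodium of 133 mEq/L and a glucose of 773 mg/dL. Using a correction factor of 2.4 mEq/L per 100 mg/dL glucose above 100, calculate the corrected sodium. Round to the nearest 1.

Corrected Na = measured Na + 2.4 · (glucose − 100)/100
= 133 + 2.4 · (773 − 100)/100
= 133 + 16.2
= 149.2 mEq/L

149 mEq/L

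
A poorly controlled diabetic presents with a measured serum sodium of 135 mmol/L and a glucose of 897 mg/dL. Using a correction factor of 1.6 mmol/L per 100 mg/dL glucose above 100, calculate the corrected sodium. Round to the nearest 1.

148 mmol/L

Corrected Na = measured Na + 1.6 · (glucose − 100)/100
= 135 + 1.6 · (897 − 100)/100
= 135 + 12.8
= 147.8 mmol/L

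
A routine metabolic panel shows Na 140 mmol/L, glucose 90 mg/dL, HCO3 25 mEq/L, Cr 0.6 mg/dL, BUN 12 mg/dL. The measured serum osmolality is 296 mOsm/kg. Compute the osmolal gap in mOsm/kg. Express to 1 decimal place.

Calculated osmolality = 2·Na + glucose/18 + BUN/2.8
= 2·140 + 90/18 + 12/2.8
= 280 + 5 + 4.29
= 289.29 mOsm/kg ≈ 289.3 mOsm/kg
Osmolar gap = measured − calculated = 296 − 289.3 = 6.7 mOsm/kg

6.7 mOsm/kg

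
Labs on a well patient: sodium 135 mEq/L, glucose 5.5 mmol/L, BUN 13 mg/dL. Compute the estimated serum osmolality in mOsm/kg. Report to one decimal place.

280.1 mOsm/kg

Calculated osmolality = 2·Na + glucose + BUN/2.8
= 2·135 + 5.5 + 13/2.8
= 270 + 5.50 + 4.64
= 280.14 mOsm/kg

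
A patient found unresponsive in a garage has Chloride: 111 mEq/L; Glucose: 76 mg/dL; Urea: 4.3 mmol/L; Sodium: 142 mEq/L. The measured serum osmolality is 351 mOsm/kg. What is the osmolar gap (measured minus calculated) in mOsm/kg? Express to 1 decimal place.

Calculated osmolality = 2·Na + glucose/18 + urea
= 2·142 + 76/18 + 4.3
= 284 + 4.22 + 4.30
= 292.52 mOsm/kg ≈ 292.5 mOsm/kg
Osmolar gap = measured − calculated = 351 − 292.5 = 58.5 mOsm/kg

58.5 mOsm/kg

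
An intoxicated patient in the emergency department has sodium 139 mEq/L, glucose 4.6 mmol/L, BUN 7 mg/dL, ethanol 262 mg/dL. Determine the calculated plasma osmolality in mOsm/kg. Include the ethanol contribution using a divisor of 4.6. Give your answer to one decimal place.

Calculated osmolality = 2·Na + glucose + BUN/2.8 + ethanol/4.6
= 2·139 + 4.6 + 7/2.8 + 262/4.6
= 278 + 4.60 + 2.50 + 56.96
= 342.06 mOsm/kg

342.1 mOsm/kg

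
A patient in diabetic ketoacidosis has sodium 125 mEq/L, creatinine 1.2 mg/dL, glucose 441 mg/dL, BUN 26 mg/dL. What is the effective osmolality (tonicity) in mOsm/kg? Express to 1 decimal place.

Effective osmolality excludes urea (freely permeant across cell membranes):
2·Na + glucose/18
= 2·125 + 441/18
= 250 + 24.5
= 274.5 mOsm/kg

274.5 mOsm/kg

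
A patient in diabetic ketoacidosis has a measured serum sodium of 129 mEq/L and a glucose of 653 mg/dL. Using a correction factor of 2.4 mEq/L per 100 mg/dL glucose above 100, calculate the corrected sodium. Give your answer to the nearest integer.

142 mEq/L

Corrected Na = measured Na + 2.4 · (glucose − 100)/100
= 129 + 2.4 · (653 − 100)/100
= 129 + 13.3
= 142.3 mEq/L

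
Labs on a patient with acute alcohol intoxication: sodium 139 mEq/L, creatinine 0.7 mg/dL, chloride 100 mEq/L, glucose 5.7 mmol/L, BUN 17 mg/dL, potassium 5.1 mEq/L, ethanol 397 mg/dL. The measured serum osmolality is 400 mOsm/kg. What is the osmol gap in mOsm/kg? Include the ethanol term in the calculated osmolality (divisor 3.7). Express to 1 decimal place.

2.9 mOsm/kg

Calculated osmolality = 2·Na + glucose + BUN/2.8 + ethanol/3.7
= 2·139 + 5.7 + 17/2.8 + 397/3.7
= 278 + 5.70 + 6.07 + 107.30
= 397.07 mOsm/kg ≈ 397.1 mOsm/kg
Osmolar gap = measured − calculated = 400 − 397.1 = 2.9 mOsm/kg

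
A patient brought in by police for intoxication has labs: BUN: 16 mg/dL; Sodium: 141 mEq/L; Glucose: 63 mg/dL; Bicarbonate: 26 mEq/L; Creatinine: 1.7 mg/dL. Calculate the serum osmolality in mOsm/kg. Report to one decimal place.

291.2 mOsm/kg

Calculated osmolality = 2·Na + glucose/18 + BUN/2.8
= 2·141 + 63/18 + 16/2.8
= 282 + 3.50 + 5.71
= 291.21 mOsm/kg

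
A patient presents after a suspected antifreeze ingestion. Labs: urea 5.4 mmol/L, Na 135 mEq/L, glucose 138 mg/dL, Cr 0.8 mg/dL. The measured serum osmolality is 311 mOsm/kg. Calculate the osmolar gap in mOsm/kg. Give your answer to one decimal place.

27.9 mOsm/kg

Calculated osmolality = 2·Na + glucose/18 + urea
= 2·135 + 138/18 + 5.4
= 270 + 7.67 + 5.40
= 283.07 mOsm/kg ≈ 283.1 mOsm/kg
Osmolar gap = measured − calculated = 311 − 283.1 = 27.9 mOsm/kg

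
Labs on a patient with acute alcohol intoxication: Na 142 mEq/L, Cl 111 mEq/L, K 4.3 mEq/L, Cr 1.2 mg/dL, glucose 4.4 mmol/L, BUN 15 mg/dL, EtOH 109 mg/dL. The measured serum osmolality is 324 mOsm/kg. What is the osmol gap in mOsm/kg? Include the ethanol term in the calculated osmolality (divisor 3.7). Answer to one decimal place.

0.8 mOsm/kg

Calculated osmolality = 2·Na + glucose + BUN/2.8 + ethanol/3.7
= 2·142 + 4.4 + 15/2.8 + 109/3.7
= 284 + 4.40 + 5.36 + 29.46
= 323.22 mOsm/kg ≈ 323.2 mOsm/kg
Osmolar gap = measured − calculated = 324 − 323.2 = 0.8 mOsm/kg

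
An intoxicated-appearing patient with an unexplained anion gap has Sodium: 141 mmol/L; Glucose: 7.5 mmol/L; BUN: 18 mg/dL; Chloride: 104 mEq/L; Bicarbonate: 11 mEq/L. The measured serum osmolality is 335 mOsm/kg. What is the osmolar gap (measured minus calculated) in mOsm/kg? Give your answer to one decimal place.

39.1 mOsm/kg

Calculated osmolality = 2·Na + glucose + BUN/2.8
= 2·141 + 7.5 + 18/2.8
= 282 + 7.50 + 6.43
= 295.93 mOsm/kg ≈ 295.9 mOsm/kg
Osmolar gap = measured − calculated = 335 − 295.9 = 39.1 mOsm/kg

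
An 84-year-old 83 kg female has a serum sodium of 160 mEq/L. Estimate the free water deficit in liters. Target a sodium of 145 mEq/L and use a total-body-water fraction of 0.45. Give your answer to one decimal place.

TBW = 0.45 · 83 = 37.35 L
Free water deficit = TBW · (Na/145 − 1)
= 37.35 · (160/145 − 1)
= 37.35 · 0.1034
= 3.86 L

3.9 L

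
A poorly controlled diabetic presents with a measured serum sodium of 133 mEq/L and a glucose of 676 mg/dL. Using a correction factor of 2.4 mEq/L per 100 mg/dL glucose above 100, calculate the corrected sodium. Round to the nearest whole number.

147 mEq/L

Corrected Na = measured Na + 2.4 · (glucose − 100)/100
= 133 + 2.4 · (676 − 100)/100
= 133 + 13.8
= 146.8 mEq/L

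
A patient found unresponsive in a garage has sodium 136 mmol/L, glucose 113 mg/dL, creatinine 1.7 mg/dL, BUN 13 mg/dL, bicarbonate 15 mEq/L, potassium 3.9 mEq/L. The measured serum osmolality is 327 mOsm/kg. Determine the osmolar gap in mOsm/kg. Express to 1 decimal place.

44.1 mOsm/kg

Calculated osmolality = 2·Na + glucose/18 + BUN/2.8
= 2·136 + 113/18 + 13/2.8
= 272 + 6.28 + 4.64
= 282.92 mOsm/kg ≈ 282.9 mOsm/kg
Osmolar gap = measured − calculated = 327 − 282.9 = 44.1 mOsm/kg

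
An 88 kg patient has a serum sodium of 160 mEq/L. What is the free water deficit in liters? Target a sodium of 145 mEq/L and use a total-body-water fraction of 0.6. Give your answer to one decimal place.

TBW = 0.6 · 88 = 52.8 L
Free water deficit = TBW · (Na/145 − 1)
= 52.8 · (160/145 − 1)
= 52.8 · 0.1034
= 5.46 L

5.5 L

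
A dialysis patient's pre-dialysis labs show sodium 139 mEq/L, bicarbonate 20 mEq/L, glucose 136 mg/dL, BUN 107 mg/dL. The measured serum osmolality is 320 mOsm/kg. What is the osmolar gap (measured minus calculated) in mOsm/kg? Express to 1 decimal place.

-3.8 mOsm/kg

Calculated osmolality = 2·Na + glucose/18 + BUN/2.8
= 2·139 + 136/18 + 107/2.8
= 278 + 7.56 + 38.21
= 323.77 mOsm/kg ≈ 323.8 mOsm/kg
Osmolar gap = measured − calculated = 320 − 323.8 = -3.8 mOsm/kg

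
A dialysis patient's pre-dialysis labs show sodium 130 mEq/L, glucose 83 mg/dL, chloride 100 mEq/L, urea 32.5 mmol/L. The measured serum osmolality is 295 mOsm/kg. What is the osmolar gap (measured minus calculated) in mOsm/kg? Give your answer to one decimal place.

-2.1 mOsm/kg

Calculated osmolality = 2·Na + glucose/18 + urea
= 2·130 + 83/18 + 32.5
= 260 + 4.61 + 32.50
= 297.11 mOsm/kg ≈ 297.1 mOsm/kg
Osmolar gap = measured − calculated = 295 − 297.1 = -2.1 mOsm/kg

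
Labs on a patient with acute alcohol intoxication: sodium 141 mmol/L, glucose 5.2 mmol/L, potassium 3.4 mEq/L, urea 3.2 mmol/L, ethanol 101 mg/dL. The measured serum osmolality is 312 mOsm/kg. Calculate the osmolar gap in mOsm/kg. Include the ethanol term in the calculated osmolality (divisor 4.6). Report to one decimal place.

-0.4 mOsm/kg

Calculated osmolality = 2·Na + glucose + urea + ethanol/4.6
= 2·141 + 5.2 + 3.2 + 101/4.6
= 282 + 5.20 + 3.20 + 21.96
= 312.36 mOsm/kg ≈ 312.4 mOsm/kg
Osmolar gap = measured − calculated = 312 − 312.4 = -0.4 mOsm/kg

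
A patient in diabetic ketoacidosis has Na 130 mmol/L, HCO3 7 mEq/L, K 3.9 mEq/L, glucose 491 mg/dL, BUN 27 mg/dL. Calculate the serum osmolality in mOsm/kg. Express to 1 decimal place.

Calculated osmolality = 2·Na + glucose/18 + BUN/2.8
= 2·130 + 491/18 + 27/2.8
= 260 + 27.28 + 9.64
= 296.92 mOsm/kg

296.9 mOsm/kg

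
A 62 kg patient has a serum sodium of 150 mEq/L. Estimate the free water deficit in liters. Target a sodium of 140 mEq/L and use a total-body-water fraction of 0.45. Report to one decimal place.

2.0 L

TBW = 0.45 · 62 = 27.9 L
Free water deficit = TBW · (Na/140 − 1)
= 27.9 · (150/140 − 1)
= 27.9 · 0.0714
= 1.99 L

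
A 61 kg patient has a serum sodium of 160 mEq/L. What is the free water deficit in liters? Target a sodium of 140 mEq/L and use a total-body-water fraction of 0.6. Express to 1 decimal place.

TBW = 0.6 · 61 = 36.6 L
Free water deficit = TBW · (Na/140 − 1)
= 36.6 · (160/140 − 1)
= 36.6 · 0.1429
= 5.23 L

5.2 L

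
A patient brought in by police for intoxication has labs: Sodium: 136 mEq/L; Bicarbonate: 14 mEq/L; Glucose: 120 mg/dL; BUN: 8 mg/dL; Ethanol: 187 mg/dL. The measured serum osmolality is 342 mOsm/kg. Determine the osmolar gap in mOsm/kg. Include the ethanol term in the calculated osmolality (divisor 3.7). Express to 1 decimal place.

Calculated osmolality = 2·Na + glucose/18 + BUN/2.8 + ethanol/3.7
= 2·136 + 120/18 + 8/2.8 + 187/3.7
= 272 + 6.67 + 2.86 + 50.54
= 332.07 mOsm/kg ≈ 332.1 mOsm/kg
Osmolar gap = measured − calculated = 342 − 332.1 = 9.9 mOsm/kg

9.9 mOsm/kg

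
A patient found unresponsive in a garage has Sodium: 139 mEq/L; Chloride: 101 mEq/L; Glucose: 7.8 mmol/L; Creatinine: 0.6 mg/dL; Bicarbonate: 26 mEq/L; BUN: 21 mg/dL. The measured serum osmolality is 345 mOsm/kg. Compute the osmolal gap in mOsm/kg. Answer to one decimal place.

Calculated osmolality = 2·Na + glucose + BUN/2.8
= 2·139 + 7.8 + 21/2.8
= 278 + 7.80 + 7.50
= 293.3 mOsm/kg ≈ 293.3 mOsm/kg
Osmolar gap = measured − calculated = 345 − 293.3 = 51.7 mOsm/kg

51.7 mOsm/kg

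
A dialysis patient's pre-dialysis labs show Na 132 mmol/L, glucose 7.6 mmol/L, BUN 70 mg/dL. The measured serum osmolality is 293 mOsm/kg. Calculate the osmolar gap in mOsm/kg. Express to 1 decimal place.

Calculated osmolality = 2·Na + glucose + BUN/2.8
= 2·132 + 7.6 + 70/2.8
= 264 + 7.60 + 25
= 296.6 mOsm/kg ≈ 296.6 mOsm/kg
Osmolar gap = measured − calculated = 293 − 296.6 = -3.6 mOsm/kg

-3.6 mOsm/kg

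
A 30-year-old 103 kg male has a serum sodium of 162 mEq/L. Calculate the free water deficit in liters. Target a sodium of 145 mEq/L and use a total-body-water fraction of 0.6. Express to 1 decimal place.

7.2 L

TBW = 0.6 · 103 = 61.8 L
Free water deficit = TBW · (Na/145 − 1)
= 61.8 · (162/145 − 1)
= 61.8 · 0.1172
= 7.24 L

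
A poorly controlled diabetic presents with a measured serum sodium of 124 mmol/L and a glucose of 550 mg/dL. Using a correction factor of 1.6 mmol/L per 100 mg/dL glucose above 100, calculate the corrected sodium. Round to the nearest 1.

Corrected Na = measured Na + 1.6 · (glucose − 100)/100
= 124 + 1.6 · (550 − 100)/100
= 124 + 7.2
= 131.2 mmol/L

131 mmol/L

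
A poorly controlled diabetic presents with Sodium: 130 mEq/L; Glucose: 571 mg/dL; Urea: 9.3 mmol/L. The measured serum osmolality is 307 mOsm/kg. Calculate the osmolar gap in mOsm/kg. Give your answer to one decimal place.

Calculated osmolality = 2·Na + glucose/18 + urea
= 2·130 + 571/18 + 9.3
= 260 + 31.72 + 9.30
= 301.02 mOsm/kg ≈ 301.0 mOsm/kg
Osmolar gap = measured − calculated = 307 − 301.0 = 6.0 mOsm/kg

6.0 mOsm/kg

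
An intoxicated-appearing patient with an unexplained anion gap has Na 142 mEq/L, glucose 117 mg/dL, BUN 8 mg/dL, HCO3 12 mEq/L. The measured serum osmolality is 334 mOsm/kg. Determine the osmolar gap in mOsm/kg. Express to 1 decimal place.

Calculated osmolality = 2·Na + glucose/18 + BUN/2.8
= 2·142 + 117/18 + 8/2.8
= 284 + 6.50 + 2.86
= 293.36 mOsm/kg ≈ 293.4 mOsm/kg
Osmolar gap = measured − calculated = 334 − 293.4 = 40.6 mOsm/kg

40.6 mOsm/kg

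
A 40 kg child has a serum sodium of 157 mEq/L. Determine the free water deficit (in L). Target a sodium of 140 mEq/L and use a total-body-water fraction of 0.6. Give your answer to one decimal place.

2.9 L

TBW = 0.6 · 40 = 24 L
Free water deficit = TBW · (Na/140 − 1)
= 24 · (157/140 − 1)
= 24 · 0.1214
= 2.91 L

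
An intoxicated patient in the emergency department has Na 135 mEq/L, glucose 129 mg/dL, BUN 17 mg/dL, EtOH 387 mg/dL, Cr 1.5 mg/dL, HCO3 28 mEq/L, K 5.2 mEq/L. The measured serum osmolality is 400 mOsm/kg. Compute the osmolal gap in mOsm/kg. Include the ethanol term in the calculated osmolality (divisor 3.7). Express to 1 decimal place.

12.2 mOsm/kg

Calculated osmolality = 2·Na + glucose/18 + BUN/2.8 + ethanol/3.7
= 2·135 + 129/18 + 17/2.8 + 387/3.7
= 270 + 7.17 + 6.07 + 104.59
= 387.83 mOsm/kg ≈ 387.8 mOsm/kg
Osmolar gap = measured − calculated = 400 − 387.8 = 12.2 mOsm/kg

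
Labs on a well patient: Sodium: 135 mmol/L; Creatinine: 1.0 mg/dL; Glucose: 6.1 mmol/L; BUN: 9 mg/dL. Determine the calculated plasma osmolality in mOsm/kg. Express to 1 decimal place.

Calculated osmolality = 2·Na + glucose + BUN/2.8
= 2·135 + 6.1 + 9/2.8
= 270 + 6.10 + 3.21
= 279.31 mOsm/kg

279.3 mOsm/kg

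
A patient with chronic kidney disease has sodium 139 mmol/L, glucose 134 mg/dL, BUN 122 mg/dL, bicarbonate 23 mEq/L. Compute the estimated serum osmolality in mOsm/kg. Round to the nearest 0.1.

Calculated osmolality = 2·Na + glucose/18 + BUN/2.8
= 2·139 + 134/18 + 122/2.8
= 278 + 7.44 + 43.57
= 329.01 mOsm/kg

329.0 mOsm/kg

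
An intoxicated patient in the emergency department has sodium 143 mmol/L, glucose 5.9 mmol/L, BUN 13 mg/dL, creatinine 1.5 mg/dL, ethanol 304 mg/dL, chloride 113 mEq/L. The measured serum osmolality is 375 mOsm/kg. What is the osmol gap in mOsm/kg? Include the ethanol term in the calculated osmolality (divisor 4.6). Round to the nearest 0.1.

12.4 mOsm/kg

Calculated osmolality = 2·Na + glucose + BUN/2.8 + ethanol/4.6
= 2·143 + 5.9 + 13/2.8 + 304/4.6
= 286 + 5.90 + 4.64 + 66.09
= 362.63 mOsm/kg ≈ 362.6 mOsm/kg
Osmolar gap = measured − calculated = 375 − 362.6 = 12.4 mOsm/kg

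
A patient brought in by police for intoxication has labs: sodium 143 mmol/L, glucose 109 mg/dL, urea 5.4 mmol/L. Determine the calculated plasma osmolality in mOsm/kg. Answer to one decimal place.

Calculated osmolality = 2·Na + glucose/18 + urea
= 2·143 + 109/18 + 5.4
= 286 + 6.06 + 5.40
= 297.46 mOsm/kg

297.5 mOsm/kg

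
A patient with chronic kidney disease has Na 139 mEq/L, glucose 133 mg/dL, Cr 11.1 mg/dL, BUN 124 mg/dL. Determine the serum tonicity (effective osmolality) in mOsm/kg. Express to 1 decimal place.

285.4 mOsm/kg

Effective osmolality excludes urea (freely permeant across cell membranes):
2·Na + glucose/18
= 2·139 + 133/18
= 278 + 7.39
= 285.39 mOsm/kg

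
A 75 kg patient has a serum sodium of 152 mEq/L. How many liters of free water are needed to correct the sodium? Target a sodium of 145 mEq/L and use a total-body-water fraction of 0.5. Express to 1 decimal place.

TBW = 0.5 · 75 = 37.5 L
Free water deficit = TBW · (Na/145 − 1)
= 37.5 · (152/145 − 1)
= 37.5 · 0.0483
= 1.81 L

1.8 L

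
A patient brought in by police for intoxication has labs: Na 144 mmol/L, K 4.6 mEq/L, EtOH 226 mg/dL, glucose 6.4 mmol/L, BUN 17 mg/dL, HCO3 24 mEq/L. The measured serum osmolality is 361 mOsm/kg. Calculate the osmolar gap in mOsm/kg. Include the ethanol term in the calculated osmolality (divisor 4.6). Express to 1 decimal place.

Calculated osmolality = 2·Na + glucose + BUN/2.8 + ethanol/4.6
= 2·144 + 6.4 + 17/2.8 + 226/4.6
= 288 + 6.40 + 6.07 + 49.13
= 349.6 mOsm/kg ≈ 349.6 mOsm/kg
Osmolar gap = measured − calculated = 361 − 349.6 = 11.4 mOsm/kg

11.4 mOsm/kg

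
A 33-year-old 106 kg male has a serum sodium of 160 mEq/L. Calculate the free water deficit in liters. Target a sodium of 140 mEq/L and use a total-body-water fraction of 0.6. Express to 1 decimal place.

TBW = 0.6 · 106 = 63.6 L
Free water deficit = TBW · (Na/140 − 1)
= 63.6 · (160/140 − 1)
= 63.6 · 0.1429
= 9.09 L

9.1 L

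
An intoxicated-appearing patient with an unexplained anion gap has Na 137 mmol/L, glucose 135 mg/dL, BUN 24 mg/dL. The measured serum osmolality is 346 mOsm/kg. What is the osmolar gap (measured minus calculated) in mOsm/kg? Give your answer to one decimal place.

Calculated osmolality = 2·Na + glucose/18 + BUN/2.8
= 2·137 + 135/18 + 24/2.8
= 274 + 7.50 + 8.57
= 290.07 mOsm/kg ≈ 290.1 mOsm/kg
Osmolar gap = measured − calculated = 346 − 290.1 = 55.9 mOsm/kg

55.9 mOsm/kg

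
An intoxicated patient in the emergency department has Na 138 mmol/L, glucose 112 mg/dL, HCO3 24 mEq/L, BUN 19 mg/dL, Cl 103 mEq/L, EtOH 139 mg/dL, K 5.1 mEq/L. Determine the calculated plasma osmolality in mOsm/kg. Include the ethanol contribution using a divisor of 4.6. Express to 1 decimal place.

Calculated osmolality = 2·Na + glucose/18 + BUN/2.8 + ethanol/4.6
= 2·138 + 112/18 + 19/2.8 + 139/4.6
= 276 + 6.22 + 6.79 + 30.22
= 319.23 mOsm/kg

319.2 mOsm/kg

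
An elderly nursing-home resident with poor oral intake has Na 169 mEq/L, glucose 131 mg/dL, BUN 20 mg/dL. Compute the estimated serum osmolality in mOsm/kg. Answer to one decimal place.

Calculated osmolality = 2·Na + glucose/18 + BUN/2.8
= 2·169 + 131/18 + 20/2.8
= 338 + 7.28 + 7.14
= 352.42 mOsm/kg

352.4 mOsm/kg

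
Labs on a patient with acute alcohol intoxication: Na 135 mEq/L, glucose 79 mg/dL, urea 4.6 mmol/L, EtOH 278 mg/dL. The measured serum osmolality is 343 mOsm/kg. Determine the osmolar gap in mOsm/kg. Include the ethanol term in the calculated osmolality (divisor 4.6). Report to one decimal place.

Calculated osmolality = 2·Na + glucose/18 + urea + ethanol/4.6
= 2·135 + 79/18 + 4.6 + 278/4.6
= 270 + 4.39 + 4.60 + 60.43
= 339.42 mOsm/kg ≈ 339.4 mOsm/kg
Osmolar gap = measured − calculated = 343 − 339.4 = 3.6 mOsm/kg

3.6 mOsm/kg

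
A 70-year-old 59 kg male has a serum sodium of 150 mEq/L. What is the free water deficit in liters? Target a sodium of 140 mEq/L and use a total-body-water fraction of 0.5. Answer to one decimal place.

TBW = 0.5 · 59 = 29.5 L
Free water deficit = TBW · (Na/140 − 1)
= 29.5 · (150/140 − 1)
= 29.5 · 0.0714
= 2.11 L

2.1 L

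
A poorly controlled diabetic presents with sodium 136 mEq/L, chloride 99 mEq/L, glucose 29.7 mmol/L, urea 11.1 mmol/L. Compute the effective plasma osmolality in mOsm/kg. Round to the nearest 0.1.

301.7 mOsm/kg

Effective osmolality excludes urea (freely permeant across cell membranes):
2·Na + glucose
= 2·136 + 29.7
= 272 + 29.7
= 301.7 mOsm/kg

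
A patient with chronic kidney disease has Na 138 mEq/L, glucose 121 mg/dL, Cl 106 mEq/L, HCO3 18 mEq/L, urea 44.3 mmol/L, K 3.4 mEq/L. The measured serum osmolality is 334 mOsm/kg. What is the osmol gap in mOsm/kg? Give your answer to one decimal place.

Calculated osmolality = 2·Na + glucose/18 + urea
= 2·138 + 121/18 + 44.3
= 276 + 6.72 + 44.30
= 327.02 mOsm/kg ≈ 327.0 mOsm/kg
Osmolar gap = measured − calculated = 334 − 327.0 = 7.0 mOsm/kg

7.0 mOsm/kg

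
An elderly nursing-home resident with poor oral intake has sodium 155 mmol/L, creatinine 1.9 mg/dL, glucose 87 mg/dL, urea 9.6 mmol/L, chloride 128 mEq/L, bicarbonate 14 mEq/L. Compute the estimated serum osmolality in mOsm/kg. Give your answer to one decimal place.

Calculated osmolality = 2·Na + glucose/18 + urea
= 2·155 + 87/18 + 9.6
= 310 + 4.83 + 9.60
= 324.43 mOsm/kg

324.4 mOsm/kg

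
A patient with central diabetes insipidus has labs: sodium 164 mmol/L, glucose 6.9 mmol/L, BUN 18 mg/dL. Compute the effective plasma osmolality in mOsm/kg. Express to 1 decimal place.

334.9 mOsm/kg

Effective osmolality excludes urea (freely permeant across cell membranes):
2·Na + glucose
= 2·164 + 6.9
= 328 + 6.9
= 334.9 mOsm/kg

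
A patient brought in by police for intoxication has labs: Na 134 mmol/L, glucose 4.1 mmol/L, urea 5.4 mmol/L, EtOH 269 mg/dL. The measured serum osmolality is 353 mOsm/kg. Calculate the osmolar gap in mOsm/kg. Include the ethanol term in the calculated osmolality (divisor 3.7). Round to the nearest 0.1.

2.8 mOsm/kg

Calculated osmolality = 2·Na + glucose + urea + ethanol/3.7
= 2·134 + 4.1 + 5.4 + 269/3.7
= 268 + 4.10 + 5.40 + 72.70
= 350.2 mOsm/kg ≈ 350.2 mOsm/kg
Osmolar gap = measured − calculated = 353 − 350.2 = 2.8 mOsm/kg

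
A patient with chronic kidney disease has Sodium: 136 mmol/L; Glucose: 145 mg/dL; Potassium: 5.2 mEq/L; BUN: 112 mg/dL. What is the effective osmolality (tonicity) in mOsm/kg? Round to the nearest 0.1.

Effective osmolality excludes urea (freely permeant across cell membranes):
2·Na + glucose/18
= 2·136 + 145/18
= 272 + 8.06
= 280.06 mOsm/kg

280.1 mOsm/kg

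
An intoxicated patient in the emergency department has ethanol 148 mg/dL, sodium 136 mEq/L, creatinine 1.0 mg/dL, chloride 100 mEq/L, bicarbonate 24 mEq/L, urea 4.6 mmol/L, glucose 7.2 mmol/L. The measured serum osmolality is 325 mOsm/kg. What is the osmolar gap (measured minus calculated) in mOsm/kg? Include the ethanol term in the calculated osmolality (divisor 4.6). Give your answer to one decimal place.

Calculated osmolality = 2·Na + glucose + urea + ethanol/4.6
= 2·136 + 7.2 + 4.6 + 148/4.6
= 272 + 7.20 + 4.60 + 32.17
= 315.97 mOsm/kg ≈ 316.0 mOsm/kg
Osmolar gap = measured − calculated = 325 − 316.0 = 9.0 mOsm/kg

9.0 mOsm/kg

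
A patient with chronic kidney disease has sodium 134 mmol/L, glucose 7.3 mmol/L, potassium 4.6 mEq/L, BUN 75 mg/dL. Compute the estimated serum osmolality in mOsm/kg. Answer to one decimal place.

Calculated osmolality = 2·Na + glucose + BUN/2.8
= 2·134 + 7.3 + 75/2.8
= 268 + 7.30 + 26.79
= 302.09 mOsm/kg

302.1 mOsm/kg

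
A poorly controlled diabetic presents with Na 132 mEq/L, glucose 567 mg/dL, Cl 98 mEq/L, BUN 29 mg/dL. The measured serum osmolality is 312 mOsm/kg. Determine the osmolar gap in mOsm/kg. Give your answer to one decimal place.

Calculated osmolality = 2·Na + glucose/18 + BUN/2.8
= 2·132 + 567/18 + 29/2.8
= 264 + 31.50 + 10.36
= 305.86 mOsm/kg ≈ 305.9 mOsm/kg
Osmolar gap = measured − calculated = 312 − 305.9 = 6.1 mOsm/kg

6.1 mOsm/kg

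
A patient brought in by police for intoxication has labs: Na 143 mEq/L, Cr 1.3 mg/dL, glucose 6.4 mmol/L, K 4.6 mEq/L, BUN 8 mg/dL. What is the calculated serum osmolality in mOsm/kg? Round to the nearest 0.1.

295.3 mOsm/kg

Calculated osmolality = 2·Na + glucose + BUN/2.8
= 2·143 + 6.4 + 8/2.8
= 286 + 6.40 + 2.86
= 295.26 mOsm/kg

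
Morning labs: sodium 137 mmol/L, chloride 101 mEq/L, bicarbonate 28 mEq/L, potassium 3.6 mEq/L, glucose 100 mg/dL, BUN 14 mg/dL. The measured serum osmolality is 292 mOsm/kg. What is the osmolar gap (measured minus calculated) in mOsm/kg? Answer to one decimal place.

7.4 mOsm/kg

Calculated osmolality = 2·Na + glucose/18 + BUN/2.8
= 2·137 + 100/18 + 14/2.8
= 274 + 5.56 + 5
= 284.56 mOsm/kg ≈ 284.6 mOsm/kg
Osmolar gap = measured − calculated = 292 − 284.6 = 7.4 mOsm/kg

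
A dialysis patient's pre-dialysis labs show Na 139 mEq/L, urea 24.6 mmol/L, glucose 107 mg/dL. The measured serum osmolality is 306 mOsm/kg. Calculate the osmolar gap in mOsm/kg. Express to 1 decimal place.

Calculated osmolality = 2·Na + glucose/18 + urea
= 2·139 + 107/18 + 24.6
= 278 + 5.94 + 24.60
= 308.54 mOsm/kg ≈ 308.5 mOsm/kg
Osmolar gap = measured − calculated = 306 − 308.5 = -2.5 mOsm/kg

-2.5 mOsm/kg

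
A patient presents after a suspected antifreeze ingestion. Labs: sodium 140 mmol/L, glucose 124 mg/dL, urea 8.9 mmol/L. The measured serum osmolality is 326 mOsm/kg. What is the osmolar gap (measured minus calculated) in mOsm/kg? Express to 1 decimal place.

Calculated osmolality = 2·Na + glucose/18 + urea
= 2·140 + 124/18 + 8.9
= 280 + 6.89 + 8.90
= 295.79 mOsm/kg ≈ 295.8 mOsm/kg
Osmolar gap = measured − calculated = 326 − 295.8 = 30.2 mOsm/kg

30.2 mOsm/kg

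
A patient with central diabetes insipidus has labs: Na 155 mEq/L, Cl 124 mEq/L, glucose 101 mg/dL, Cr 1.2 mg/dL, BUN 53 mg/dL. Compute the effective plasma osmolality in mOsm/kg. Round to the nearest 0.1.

315.6 mOsm/kg

Effective osmolality excludes urea (freely permeant across cell membranes):
2·Na + glucose/18
= 2·155 + 101/18
= 310 + 5.61
= 315.61 mOsm/kg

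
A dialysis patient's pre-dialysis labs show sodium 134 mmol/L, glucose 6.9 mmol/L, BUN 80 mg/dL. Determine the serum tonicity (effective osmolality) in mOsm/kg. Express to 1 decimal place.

Effective osmolality excludes urea (freely permeant across cell membranes):
2·Na + glucose
= 2·134 + 6.9
= 268 + 6.9
= 274.9 mOsm/kg

274.9 mOsm/kg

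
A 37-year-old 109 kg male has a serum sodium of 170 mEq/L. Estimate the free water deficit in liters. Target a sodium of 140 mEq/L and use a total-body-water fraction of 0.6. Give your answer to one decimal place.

14.0 L

TBW = 0.6 · 109 = 65.4 L
Free water deficit = TBW · (Na/140 − 1)
= 65.4 · (170/140 − 1)
= 65.4 · 0.2143
= 14.02 L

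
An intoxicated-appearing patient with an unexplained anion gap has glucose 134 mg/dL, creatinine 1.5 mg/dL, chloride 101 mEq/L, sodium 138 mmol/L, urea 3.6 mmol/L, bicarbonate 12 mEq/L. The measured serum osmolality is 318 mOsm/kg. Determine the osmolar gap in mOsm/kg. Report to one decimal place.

31.0 mOsm/kg

Calculated osmolality = 2·Na + glucose/18 + urea
= 2·138 + 134/18 + 3.6
= 276 + 7.44 + 3.60
= 287.04 mOsm/kg ≈ 287.0 mOsm/kg
Osmolar gap = measured − calculated = 318 − 287.0 = 31.0 mOsm/kg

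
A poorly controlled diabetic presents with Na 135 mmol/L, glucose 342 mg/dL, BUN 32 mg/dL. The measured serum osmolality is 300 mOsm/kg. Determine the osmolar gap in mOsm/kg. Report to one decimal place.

Calculated osmolality = 2·Na + glucose/18 + BUN/2.8
= 2·135 + 342/18 + 32/2.8
= 270 + 19 + 11.43
= 300.43 mOsm/kg ≈ 300.4 mOsm/kg
Osmolar gap = measured − calculated = 300 − 300.4 = -0.4 mOsm/kg

-0.4 mOsm/kg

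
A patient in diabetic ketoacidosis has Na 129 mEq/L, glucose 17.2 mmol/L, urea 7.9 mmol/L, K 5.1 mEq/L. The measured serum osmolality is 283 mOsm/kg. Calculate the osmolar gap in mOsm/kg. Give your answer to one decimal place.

Calculated osmolality = 2·Na + glucose + urea
= 2·129 + 17.2 + 7.9
= 258 + 17.20 + 7.90
= 283.1 mOsm/kg ≈ 283.1 mOsm/kg
Osmolar gap = measured − calculated = 283 − 283.1 = -0.1 mOsm/kg

-0.1 mOsm/kg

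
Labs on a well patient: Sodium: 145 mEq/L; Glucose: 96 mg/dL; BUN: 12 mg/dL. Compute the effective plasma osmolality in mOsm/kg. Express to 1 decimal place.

295.3 mOsm/kg

Effective osmolality excludes urea (freely permeant across cell membranes):
2·Na + glucose/18
= 2·145 + 96/18
= 290 + 5.33
= 295.33 mOsm/kg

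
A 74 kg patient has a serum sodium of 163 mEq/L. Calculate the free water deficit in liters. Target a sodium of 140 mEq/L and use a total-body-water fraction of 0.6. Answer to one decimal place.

7.3 L

TBW = 0.6 · 74 = 44.4 L
Free water deficit = TBW · (Na/140 − 1)
= 44.4 · (163/140 − 1)
= 44.4 · 0.1643
= 7.29 L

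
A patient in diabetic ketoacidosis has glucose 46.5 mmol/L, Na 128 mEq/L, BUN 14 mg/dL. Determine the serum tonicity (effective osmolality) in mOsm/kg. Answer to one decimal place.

302.5 mOsm/kg

Effective osmolality excludes urea (freely permeant across cell membranes):
2·Na + glucose
= 2·128 + 46.5
= 256 + 46.5
= 302.5 mOsm/kg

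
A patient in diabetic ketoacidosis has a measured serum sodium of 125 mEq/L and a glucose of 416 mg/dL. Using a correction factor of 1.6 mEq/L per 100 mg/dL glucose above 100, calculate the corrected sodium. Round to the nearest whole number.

130 mEq/L

Corrected Na = measured Na + 1.6 · (glucose − 100)/100
= 125 + 1.6 · (416 − 100)/100
= 125 + 5.1
= 130.1 mEq/L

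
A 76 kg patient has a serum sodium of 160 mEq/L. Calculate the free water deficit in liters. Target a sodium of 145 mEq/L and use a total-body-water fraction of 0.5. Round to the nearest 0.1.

3.9 L

TBW = 0.5 · 76 = 38 L
Free water deficit = TBW · (Na/145 − 1)
= 38 · (160/145 − 1)
= 38 · 0.1034
= 3.93 L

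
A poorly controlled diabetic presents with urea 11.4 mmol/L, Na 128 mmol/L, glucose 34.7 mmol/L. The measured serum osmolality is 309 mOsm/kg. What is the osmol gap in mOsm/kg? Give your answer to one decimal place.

6.9 mOsm/kg

Calculated osmolality = 2·Na + glucose + urea
= 2·128 + 34.7 + 11.4
= 256 + 34.70 + 11.40
= 302.1 mOsm/kg ≈ 302.1 mOsm/kg
Osmolar gap = measured − calculated = 309 − 302.1 = 6.9 mOsm/kg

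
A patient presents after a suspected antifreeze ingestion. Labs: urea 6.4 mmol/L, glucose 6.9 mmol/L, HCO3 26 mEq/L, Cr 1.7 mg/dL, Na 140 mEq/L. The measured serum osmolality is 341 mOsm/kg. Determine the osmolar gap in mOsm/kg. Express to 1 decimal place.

Calculated osmolality = 2·Na + glucose + urea
= 2·140 + 6.9 + 6.4
= 280 + 6.90 + 6.40
= 293.3 mOsm/kg ≈ 293.3 mOsm/kg
Osmolar gap = measured − calculated = 341 − 293.3 = 47.7 mOsm/kg

47.7 mOsm/kg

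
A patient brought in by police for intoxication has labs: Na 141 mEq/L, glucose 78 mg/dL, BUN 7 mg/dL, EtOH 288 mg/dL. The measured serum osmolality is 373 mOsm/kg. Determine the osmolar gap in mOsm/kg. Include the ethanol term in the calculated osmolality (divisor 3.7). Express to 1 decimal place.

Calculated osmolality = 2·Na + glucose/18 + BUN/2.8 + ethanol/3.7
= 2·141 + 78/18 + 7/2.8 + 288/3.7
= 282 + 4.33 + 2.50 + 77.84
= 366.67 mOsm/kg ≈ 366.7 mOsm/kg
Osmolar gap = measured − calculated = 373 − 366.7 = 6.3 mOsm/kg

6.3 mOsm/kg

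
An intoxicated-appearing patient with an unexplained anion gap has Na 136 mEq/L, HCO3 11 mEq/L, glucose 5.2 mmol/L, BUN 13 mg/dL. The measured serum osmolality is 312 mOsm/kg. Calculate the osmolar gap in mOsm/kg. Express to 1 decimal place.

Calculated osmolality = 2·Na + glucose + BUN/2.8
= 2·136 + 5.2 + 13/2.8
= 272 + 5.20 + 4.64
= 281.84 mOsm/kg ≈ 281.8 mOsm/kg
Osmolar gap = measured − calculated = 312 − 281.8 = 30.2 mOsm/kg

30.2 mOsm/kg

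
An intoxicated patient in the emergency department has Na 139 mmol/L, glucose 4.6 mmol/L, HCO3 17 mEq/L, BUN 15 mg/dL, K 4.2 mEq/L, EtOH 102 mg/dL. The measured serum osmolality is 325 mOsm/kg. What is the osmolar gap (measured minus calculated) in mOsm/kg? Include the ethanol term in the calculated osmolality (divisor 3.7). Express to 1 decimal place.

9.5 mOsm/kg

Calculated osmolality = 2·Na + glucose + BUN/2.8 + ethanol/3.7
= 2·139 + 4.6 + 15/2.8 + 102/3.7
= 278 + 4.60 + 5.36 + 27.57
= 315.53 mOsm/kg ≈ 315.5 mOsm/kg
Osmolar gap = measured − calculated = 325 − 315.5 = 9.5 mOsm/kg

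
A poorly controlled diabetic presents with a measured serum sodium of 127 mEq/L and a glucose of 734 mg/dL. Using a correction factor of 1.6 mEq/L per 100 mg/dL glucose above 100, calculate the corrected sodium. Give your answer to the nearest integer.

Corrected Na = measured Na + 1.6 · (glucose − 100)/100
= 127 + 1.6 · (734 − 100)/100
= 127 + 10.1
= 137.1 mEq/L

137 mEq/L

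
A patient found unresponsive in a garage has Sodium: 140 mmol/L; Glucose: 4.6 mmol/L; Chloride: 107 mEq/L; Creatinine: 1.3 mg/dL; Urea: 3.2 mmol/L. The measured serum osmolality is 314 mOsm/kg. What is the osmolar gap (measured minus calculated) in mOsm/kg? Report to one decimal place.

26.2 mOsm/kg

Calculated osmolality = 2·Na + glucose + urea
= 2·140 + 4.6 + 3.2
= 280 + 4.60 + 3.20
= 287.8 mOsm/kg ≈ 287.8 mOsm/kg
Osmolar gap = measured − calculated = 314 − 287.8 = 26.2 mOsm/kg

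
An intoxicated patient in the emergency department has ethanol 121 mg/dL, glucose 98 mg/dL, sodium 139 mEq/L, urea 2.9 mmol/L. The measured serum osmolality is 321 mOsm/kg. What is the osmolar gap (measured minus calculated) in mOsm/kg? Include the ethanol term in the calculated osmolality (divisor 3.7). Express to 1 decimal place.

Calculated osmolality = 2·Na + glucose/18 + urea + ethanol/3.7
= 2·139 + 98/18 + 2.9 + 121/3.7
= 278 + 5.44 + 2.90 + 32.70
= 319.04 mOsm/kg ≈ 319.0 mOsm/kg
Osmolar gap = measured − calculated = 321 − 319.0 = 2.0 mOsm/kg

2.0 mOsm/kg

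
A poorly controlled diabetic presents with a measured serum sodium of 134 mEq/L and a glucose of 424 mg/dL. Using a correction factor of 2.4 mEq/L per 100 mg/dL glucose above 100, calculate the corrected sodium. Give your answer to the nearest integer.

142 mEq/L

Corrected Na = measured Na + 2.4 · (glucose − 100)/100
= 134 + 2.4 · (424 − 100)/100
= 134 + 7.8
= 141.8 mEq/L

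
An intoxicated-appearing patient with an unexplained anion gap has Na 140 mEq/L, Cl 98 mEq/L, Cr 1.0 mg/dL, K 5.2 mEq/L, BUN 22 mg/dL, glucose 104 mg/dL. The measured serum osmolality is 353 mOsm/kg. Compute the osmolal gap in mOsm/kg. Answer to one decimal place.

Calculated osmolality = 2·Na + glucose/18 + BUN/2.8
= 2·140 + 104/18 + 22/2.8
= 280 + 5.78 + 7.86
= 293.64 mOsm/kg ≈ 293.6 mOsm/kg
Osmolar gap = measured − calculated = 353 − 293.6 = 59.4 mOsm/kg

59.4 mOsm/kg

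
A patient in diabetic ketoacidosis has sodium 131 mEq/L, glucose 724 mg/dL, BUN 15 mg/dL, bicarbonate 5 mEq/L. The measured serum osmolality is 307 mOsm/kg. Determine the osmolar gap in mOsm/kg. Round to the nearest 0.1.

Calculated osmolality = 2·Na + glucose/18 + BUN/2.8
= 2·131 + 724/18 + 15/2.8
= 262 + 40.22 + 5.36
= 307.58 mOsm/kg ≈ 307.6 mOsm/kg
Osmolar gap = measured − calculated = 307 − 307.6 = -0.6 mOsm/kg

-0.6 mOsm/kg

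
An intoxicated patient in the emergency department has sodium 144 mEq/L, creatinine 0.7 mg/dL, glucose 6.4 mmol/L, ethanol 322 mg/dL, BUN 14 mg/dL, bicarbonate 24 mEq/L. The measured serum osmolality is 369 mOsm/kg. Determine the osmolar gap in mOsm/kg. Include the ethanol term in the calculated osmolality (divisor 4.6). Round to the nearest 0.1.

-0.4 mOsm/kg

Calculated osmolality = 2·Na + glucose + BUN/2.8 + ethanol/4.6
= 2·144 + 6.4 + 14/2.8 + 322/4.6
= 288 + 6.40 + 5 + 70
= 369.4 mOsm/kg ≈ 369.4 mOsm/kg
Osmolar gap = measured − calculated = 369 − 369.4 = -0.4 mOsm/kg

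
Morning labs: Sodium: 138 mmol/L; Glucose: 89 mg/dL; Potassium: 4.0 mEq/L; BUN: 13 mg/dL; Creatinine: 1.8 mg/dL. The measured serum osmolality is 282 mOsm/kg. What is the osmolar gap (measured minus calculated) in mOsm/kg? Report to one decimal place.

-3.6 mOsm/kg

Calculated osmolality = 2·Na + glucose/18 + BUN/2.8
= 2·138 + 89/18 + 13/2.8
= 276 + 4.94 + 4.64
= 285.58 mOsm/kg ≈ 285.6 mOsm/kg
Osmolar gap = measured − calculated = 282 − 285.6 = -3.6 mOsm/kg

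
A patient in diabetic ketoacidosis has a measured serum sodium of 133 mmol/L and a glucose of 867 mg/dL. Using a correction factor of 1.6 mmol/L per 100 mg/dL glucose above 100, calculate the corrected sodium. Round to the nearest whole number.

Corrected Na = measured Na + 1.6 · (glucose − 100)/100
= 133 + 1.6 · (867 − 100)/100
= 133 + 12.3
= 145.3 mmol/L

145 mmol/L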